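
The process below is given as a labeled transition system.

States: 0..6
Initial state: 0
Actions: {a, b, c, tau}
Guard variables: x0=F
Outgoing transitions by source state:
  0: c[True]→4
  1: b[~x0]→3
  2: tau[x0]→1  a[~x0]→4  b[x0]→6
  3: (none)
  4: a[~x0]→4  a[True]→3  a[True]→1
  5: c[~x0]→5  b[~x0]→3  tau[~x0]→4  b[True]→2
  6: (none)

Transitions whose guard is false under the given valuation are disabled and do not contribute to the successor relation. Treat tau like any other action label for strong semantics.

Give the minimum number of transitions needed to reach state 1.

Answer: 2

Analysis:
Breadth-first toward 1:
  L0 = {0}
  L1 = {4}
  L2 = {1,3}
1 enters at depth 2; path c·a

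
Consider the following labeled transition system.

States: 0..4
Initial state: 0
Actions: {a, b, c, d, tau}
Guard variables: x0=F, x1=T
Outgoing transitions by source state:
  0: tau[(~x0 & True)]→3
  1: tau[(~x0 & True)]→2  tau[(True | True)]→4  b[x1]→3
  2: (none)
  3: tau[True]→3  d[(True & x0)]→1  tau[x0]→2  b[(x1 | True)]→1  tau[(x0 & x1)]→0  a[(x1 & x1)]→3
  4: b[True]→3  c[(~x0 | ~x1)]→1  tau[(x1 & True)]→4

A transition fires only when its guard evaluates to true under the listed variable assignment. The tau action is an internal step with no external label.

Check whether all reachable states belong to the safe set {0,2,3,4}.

Allowed set {0,2,3,4}
Reachable = {0,1,2,3,4}
  0: safe
  1: ✗ unsafe
  2: safe
  3: safe
  4: safe
reach 1 via tau·b — violates

Answer: INVARIANT VIOLATED at state 1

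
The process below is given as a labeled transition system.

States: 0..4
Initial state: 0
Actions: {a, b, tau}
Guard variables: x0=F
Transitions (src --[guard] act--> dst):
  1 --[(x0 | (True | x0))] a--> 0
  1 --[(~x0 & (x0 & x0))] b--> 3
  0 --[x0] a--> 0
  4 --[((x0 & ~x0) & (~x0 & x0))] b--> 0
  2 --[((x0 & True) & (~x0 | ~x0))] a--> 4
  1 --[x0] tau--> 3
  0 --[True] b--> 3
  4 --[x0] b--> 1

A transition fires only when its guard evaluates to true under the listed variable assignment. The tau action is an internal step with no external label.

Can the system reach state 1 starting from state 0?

Answer: UNREACHABLE

Trace:
Guard filter leaves 2 enabled edge(s).
L0 = {0}
L1 = {3}  now seen {0,3}
R = {0,3}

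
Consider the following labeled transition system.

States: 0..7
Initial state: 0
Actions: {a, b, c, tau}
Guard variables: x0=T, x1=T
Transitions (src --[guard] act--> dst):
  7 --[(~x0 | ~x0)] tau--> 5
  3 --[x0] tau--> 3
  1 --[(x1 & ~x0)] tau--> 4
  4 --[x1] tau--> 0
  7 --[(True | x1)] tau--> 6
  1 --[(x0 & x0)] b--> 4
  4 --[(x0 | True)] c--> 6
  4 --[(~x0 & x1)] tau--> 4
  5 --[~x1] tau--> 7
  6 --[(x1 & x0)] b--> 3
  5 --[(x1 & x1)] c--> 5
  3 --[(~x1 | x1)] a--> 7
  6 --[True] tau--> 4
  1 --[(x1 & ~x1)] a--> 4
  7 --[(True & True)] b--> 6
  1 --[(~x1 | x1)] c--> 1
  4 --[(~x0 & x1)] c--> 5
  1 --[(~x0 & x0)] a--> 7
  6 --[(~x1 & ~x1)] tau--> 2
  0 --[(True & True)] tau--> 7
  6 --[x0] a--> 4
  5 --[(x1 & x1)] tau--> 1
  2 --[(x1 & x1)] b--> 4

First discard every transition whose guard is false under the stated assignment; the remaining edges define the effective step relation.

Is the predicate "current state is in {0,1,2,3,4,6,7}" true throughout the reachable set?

Safe = {0,1,2,3,4,6,7}
Reachable = {0,3,4,6,7}
  0: ok
  3: ok
  4: ok
  6: ok
  7: ok

Answer: INVARIANT HOLDS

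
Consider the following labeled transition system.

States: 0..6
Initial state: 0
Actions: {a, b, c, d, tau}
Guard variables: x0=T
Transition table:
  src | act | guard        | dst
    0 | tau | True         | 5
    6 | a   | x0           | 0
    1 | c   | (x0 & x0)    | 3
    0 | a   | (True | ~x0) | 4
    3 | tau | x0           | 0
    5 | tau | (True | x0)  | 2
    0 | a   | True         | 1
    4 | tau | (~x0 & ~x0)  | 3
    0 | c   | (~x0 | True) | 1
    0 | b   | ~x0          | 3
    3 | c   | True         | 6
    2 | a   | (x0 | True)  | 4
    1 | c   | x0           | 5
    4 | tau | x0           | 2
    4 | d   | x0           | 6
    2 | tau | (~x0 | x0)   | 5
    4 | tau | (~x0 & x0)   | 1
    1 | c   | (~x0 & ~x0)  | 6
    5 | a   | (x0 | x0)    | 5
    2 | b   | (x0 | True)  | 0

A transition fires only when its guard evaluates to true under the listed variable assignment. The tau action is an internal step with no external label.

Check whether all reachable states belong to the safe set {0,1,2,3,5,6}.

Inv-set: {0,1,2,3,5,6}
Reach set: {0,1,2,3,4,5,6}
  0: ok
  1: ok
  2: ok
  3: ok
  4: VIOLATES
  5: ok
  6: ok
witness against invariant: a → 4

Answer: INVARIANT VIOLATED at state 4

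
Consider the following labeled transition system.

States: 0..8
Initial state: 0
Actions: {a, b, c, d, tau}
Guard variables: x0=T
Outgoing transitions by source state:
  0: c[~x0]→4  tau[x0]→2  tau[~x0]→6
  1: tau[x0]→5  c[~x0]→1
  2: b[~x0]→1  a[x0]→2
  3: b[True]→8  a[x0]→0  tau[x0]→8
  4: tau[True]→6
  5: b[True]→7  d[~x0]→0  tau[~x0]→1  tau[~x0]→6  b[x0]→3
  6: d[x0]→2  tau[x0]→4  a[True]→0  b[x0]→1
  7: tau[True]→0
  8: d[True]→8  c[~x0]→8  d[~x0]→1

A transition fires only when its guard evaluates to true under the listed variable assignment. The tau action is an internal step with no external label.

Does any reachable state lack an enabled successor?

Answer: DEADLOCK-FREE

Trace:
Reach set: {0,2}
  0: tau→2  [1 out]
  2: a→2  [1 out]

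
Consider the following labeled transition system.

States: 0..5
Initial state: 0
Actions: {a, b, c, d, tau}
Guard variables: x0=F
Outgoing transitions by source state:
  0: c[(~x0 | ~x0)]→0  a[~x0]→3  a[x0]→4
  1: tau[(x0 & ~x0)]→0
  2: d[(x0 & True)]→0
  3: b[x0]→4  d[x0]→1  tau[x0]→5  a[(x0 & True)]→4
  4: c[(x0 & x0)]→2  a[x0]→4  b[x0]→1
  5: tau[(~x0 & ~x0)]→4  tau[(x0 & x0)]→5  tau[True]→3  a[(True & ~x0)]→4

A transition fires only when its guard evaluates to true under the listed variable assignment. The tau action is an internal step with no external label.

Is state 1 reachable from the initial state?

Answer: UNREACHABLE

Working:
5 transition(s) survive guard evaluation.
L0 = {0}
L1 = {3}  total {0,3}
Reachable = {0,3}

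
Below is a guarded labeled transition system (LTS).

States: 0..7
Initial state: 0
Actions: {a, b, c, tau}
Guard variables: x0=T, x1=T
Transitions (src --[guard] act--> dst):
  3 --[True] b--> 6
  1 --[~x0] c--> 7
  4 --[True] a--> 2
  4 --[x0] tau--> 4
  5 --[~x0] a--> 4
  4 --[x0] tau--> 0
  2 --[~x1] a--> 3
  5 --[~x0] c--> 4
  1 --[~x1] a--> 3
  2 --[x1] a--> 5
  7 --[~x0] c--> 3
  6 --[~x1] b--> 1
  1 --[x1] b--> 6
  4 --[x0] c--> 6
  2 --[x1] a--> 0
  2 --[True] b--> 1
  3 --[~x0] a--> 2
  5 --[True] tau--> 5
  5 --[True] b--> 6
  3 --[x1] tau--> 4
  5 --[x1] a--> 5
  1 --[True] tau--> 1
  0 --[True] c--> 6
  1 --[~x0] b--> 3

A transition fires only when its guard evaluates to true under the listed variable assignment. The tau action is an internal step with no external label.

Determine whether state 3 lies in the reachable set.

After dropping false guards: 15 live edges.
depth 0: {0}
depth 1: {6}  now seen {0,6}
Reach set: {0,6}

Answer: UNREACHABLE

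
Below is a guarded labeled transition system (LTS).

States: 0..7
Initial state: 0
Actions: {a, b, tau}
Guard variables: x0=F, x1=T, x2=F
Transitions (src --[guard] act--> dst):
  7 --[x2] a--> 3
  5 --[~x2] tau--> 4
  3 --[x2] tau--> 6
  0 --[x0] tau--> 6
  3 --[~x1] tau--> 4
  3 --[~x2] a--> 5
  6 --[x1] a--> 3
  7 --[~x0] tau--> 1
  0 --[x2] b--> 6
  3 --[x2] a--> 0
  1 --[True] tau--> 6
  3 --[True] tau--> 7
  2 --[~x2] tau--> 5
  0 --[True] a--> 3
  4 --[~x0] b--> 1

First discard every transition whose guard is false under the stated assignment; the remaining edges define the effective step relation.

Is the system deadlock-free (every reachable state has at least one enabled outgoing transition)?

Reach set: {0,1,3,4,5,6,7}
  0: a→3  [1 exit(s)]
  1: tau→6  [1 exit(s)]
  3: a→5  tau→7  [2 exit(s)]
  4: b→1  [1 exit(s)]
  5: tau→4  [1 exit(s)]
  6: a→3  [1 exit(s)]
  7: tau→1  [1 exit(s)]

Answer: DEADLOCK-FREE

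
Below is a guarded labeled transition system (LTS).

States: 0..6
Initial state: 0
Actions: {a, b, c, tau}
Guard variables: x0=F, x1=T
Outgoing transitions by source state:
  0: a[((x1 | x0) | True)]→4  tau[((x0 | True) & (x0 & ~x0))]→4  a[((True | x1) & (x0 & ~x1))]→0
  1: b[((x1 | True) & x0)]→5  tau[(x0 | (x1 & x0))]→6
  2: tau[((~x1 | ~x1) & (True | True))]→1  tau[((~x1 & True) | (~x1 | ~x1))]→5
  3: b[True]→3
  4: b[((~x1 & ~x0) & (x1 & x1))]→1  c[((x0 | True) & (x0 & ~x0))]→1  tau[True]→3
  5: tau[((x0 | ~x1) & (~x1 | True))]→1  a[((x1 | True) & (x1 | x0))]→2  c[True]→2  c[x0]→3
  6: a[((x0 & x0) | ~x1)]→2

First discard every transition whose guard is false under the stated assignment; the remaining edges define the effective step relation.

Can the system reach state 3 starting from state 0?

Answer: REACHABLE

Analysis:
Guard filter leaves 5 enabled edge(s).
L0 = {0}
L1 = {4}  total {0,4}
L2 = {3}  total {0,3,4}
R = {0,3,4}
witness 3: a·tau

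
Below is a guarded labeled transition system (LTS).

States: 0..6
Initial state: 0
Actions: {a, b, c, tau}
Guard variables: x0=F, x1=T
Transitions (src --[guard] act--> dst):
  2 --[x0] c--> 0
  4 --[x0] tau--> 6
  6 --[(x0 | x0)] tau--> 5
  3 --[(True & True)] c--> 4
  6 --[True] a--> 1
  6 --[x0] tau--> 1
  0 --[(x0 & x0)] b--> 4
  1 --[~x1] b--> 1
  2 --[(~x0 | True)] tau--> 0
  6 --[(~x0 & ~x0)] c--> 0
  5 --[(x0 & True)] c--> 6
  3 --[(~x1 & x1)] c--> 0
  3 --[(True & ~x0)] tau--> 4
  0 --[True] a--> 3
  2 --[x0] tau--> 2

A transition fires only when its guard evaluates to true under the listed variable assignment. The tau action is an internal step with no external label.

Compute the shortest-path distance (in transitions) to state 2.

Answer: UNREACHABLE

Working:
Layered search for 2:
  L0 = {0}
  L1 = {3}
  L2 = {4}
2 never appears.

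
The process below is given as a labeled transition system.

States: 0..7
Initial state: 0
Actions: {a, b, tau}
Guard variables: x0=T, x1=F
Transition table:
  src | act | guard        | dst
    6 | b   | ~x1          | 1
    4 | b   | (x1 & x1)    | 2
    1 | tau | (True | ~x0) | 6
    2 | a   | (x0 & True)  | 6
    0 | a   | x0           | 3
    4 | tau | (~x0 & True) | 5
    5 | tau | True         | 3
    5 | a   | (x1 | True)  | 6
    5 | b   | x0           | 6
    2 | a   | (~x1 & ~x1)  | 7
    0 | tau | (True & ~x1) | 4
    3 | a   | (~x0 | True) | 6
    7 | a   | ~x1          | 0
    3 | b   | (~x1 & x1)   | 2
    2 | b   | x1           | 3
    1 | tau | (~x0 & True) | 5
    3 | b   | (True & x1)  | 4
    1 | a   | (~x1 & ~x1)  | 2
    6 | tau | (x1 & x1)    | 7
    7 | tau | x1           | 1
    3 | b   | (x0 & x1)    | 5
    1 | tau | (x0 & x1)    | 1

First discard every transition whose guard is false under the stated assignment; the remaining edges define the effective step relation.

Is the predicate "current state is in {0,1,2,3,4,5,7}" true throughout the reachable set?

Inv-set: {0,1,2,3,4,5,7}
Reach set: {0,1,2,3,4,6,7}
  0: ok
  1: ok
  2: ok
  3: ok
  4: ok
  6: ✗ unsafe
  7: ok
witness against invariant: a·a → 6

Answer: INVARIANT VIOLATED at state 6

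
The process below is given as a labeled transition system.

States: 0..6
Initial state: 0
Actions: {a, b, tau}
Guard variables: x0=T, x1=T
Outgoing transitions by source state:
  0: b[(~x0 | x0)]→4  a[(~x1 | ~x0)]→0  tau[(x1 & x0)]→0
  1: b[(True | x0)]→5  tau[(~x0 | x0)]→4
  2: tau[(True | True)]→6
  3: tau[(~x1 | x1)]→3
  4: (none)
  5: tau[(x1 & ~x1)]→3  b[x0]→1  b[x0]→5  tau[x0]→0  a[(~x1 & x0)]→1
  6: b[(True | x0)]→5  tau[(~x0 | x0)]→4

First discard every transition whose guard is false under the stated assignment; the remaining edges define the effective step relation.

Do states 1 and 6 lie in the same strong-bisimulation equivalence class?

Answer: BISIMILAR

Analysis:
Refine partition for ~:
  π0 = {{0,1,2,3,4,5,6}}
  π1 = {{0,1,5,6},{2,3},{4}}
  π2 = {{0},{1,6},{2},{3},{4},{5}}
Fixed point at round 3; 6 class(es).
1∈{1,6}, 6∈{1,6}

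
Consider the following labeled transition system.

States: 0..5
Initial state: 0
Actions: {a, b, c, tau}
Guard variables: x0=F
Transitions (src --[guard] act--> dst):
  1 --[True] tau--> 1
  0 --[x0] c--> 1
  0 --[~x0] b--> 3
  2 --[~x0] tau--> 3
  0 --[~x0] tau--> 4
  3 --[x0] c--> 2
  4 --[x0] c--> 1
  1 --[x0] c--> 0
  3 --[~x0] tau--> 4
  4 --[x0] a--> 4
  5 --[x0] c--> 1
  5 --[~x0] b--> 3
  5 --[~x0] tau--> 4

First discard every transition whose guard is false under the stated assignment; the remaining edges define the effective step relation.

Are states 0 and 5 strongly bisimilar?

Answer: BISIMILAR

Working:
Refine partition for ~:
  π0 = {{0,1,2,3,4,5}}
  π1 = {{0,5},{1,2,3},{4}}
  π2 = {{0,5},{1,2},{3},{4}}
  π3 = {{0,5},{1},{2},{3},{4}}
5 equivalence class(es) (converged in 4)
0∈{0,5}, 5∈{0,5}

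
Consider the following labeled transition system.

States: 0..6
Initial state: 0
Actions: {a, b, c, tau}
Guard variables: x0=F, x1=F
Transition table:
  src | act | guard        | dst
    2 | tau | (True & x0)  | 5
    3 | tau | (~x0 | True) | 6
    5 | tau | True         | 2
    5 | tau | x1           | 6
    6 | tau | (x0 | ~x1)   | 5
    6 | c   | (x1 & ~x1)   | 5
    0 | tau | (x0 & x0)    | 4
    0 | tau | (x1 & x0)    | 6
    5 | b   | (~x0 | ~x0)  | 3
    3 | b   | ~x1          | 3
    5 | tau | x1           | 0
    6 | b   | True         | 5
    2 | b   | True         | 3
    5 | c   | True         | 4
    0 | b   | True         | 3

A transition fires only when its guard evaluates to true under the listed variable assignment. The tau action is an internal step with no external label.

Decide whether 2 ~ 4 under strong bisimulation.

Bisimulation quotient by refinement:
  round 0: {{0,1,2,3,4,5,6}}
  round 1: {{0,2},{1,4},{3,6},{5}}
  round 2: {{0,2},{1,4},{3},{5},{6}}
Fixed point at round 3; 5 class(es).
class of 2: {0,2}; class of 4: {1,4}

Answer: NOT BISIMILAR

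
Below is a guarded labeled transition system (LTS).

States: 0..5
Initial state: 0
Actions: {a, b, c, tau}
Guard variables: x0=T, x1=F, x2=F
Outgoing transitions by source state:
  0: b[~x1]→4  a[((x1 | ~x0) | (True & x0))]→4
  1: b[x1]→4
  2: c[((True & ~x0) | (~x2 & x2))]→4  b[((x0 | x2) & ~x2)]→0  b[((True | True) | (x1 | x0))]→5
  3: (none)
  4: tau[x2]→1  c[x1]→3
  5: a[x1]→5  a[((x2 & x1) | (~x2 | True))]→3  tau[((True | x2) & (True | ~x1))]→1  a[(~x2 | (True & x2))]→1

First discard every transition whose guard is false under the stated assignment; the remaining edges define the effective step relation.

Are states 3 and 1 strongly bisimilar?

Compute ~ classes (split until stable):
  round 0: {{0,1,2,3,4,5}}
  round 1: {{0},{1,3,4},{2},{5}}
Fixed point at round 2; 4 class(es).
3∈{1,3,4}, 1∈{1,3,4}

Answer: BISIMILAR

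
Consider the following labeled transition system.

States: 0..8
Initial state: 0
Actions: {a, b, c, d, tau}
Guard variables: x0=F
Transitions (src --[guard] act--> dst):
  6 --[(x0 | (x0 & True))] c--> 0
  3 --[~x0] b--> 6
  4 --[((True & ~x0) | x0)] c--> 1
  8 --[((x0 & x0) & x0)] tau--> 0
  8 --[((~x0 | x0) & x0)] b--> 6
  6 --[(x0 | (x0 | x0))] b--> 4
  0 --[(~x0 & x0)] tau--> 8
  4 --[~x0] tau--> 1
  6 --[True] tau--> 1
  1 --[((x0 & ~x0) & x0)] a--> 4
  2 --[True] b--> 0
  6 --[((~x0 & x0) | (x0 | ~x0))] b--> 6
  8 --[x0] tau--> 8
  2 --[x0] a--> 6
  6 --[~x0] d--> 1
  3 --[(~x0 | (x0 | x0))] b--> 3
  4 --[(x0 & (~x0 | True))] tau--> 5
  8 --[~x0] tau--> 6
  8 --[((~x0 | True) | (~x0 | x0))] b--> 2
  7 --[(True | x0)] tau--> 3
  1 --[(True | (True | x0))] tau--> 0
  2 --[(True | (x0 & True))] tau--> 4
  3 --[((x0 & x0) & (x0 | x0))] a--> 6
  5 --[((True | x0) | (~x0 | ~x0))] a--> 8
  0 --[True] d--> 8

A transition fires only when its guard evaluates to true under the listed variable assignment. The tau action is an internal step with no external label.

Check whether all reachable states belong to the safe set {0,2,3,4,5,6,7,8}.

Answer: INVARIANT VIOLATED at state 1

Trace:
Inv-set: {0,2,3,4,5,6,7,8}
R = {0,1,2,4,6,8}
  0: ok
  1: ✗ unsafe
  2: ok
  4: ok
  6: ok
  8: ok
reach 1 via d·tau·tau — violates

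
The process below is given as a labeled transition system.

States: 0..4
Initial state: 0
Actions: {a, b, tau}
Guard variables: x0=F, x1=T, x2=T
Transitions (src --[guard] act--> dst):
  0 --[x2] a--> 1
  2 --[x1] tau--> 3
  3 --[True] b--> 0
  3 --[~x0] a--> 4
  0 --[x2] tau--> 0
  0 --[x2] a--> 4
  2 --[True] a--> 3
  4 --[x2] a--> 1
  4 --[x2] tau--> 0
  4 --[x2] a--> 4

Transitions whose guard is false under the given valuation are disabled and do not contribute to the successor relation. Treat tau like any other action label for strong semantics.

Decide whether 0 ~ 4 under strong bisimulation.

Compute ~ classes (split until stable):
  round 0: {{0,1,2,3,4}}
  round 1: {{0,2,4},{1},{3}}
  round 2: {{0,4},{1},{2},{3}}
4 equivalence class(es) (converged in 3)
0∈{0,4}, 4∈{0,4}

Answer: BISIMILAR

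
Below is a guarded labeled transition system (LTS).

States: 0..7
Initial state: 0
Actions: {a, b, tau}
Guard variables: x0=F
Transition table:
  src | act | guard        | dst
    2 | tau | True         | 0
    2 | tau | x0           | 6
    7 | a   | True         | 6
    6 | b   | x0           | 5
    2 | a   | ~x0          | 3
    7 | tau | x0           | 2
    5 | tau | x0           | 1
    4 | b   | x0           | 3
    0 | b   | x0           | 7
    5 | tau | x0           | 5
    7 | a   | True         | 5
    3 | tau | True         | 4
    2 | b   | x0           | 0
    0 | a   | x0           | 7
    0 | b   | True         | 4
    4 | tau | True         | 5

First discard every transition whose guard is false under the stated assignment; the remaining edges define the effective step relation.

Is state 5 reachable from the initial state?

Answer: REACHABLE

Working:
7 transition(s) survive guard evaluation.
depth 0: {0}
depth 1: {4}  total {0,4}
depth 2: {5}  total {0,4,5}
R = {0,4,5}
Path to 5: b·tau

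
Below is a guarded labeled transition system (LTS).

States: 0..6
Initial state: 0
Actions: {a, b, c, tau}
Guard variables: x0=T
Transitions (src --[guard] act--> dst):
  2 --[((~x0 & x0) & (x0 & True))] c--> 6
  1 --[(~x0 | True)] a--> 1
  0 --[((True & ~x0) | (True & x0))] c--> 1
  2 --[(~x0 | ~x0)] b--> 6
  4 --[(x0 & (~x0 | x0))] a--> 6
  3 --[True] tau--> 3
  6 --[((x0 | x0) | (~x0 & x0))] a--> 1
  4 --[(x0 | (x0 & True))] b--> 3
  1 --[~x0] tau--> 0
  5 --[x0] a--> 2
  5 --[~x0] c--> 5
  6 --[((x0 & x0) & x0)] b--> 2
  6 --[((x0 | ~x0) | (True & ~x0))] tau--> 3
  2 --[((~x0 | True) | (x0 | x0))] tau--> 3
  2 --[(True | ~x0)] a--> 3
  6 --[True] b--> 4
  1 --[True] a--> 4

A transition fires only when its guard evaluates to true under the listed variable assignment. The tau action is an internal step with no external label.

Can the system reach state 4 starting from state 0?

13 transition(s) survive guard evaluation.
L0 = {0}
L1 = {1}  total {0,1}
L2 = {4}  total {0,1,4}
L3 = {3,6}  total {0,1,3,4,6}
L4 = {2}  total {0,1,2,3,4,6}
Reachable = {0,1,2,3,4,6}
trace reaching 4: c·a

Answer: REACHABLE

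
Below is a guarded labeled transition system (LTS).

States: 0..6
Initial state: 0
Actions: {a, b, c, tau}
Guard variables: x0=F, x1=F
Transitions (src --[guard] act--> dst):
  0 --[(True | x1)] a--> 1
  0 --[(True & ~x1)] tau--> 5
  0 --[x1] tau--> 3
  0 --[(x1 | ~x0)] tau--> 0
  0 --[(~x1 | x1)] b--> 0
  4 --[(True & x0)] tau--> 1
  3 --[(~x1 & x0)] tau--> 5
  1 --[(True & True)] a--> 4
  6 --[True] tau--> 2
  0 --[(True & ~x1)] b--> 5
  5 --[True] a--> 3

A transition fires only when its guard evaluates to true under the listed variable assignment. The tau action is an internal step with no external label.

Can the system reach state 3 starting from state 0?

Answer: REACHABLE

Analysis:
After dropping false guards: 8 live edges.
depth 0: {0}
depth 1: {1,5}  cumulative {0,1,5}
depth 2: {3,4}  cumulative {0,1,3,4,5}
Reach set: {0,1,3,4,5}
witness 3: tau·a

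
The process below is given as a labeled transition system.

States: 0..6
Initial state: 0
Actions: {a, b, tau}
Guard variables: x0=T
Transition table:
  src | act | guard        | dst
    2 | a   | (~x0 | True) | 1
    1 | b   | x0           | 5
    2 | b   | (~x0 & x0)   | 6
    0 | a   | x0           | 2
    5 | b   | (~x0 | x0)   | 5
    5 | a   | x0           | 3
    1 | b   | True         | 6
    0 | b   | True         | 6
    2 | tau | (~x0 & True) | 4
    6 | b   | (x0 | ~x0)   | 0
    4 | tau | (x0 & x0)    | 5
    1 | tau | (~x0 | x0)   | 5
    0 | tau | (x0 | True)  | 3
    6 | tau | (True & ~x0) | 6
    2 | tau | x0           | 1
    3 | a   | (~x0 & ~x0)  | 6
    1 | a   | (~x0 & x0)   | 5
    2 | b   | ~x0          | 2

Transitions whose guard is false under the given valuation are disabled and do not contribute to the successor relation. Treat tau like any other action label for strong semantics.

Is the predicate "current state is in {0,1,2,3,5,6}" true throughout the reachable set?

Allowed set {0,1,2,3,5,6}
R = {0,1,2,3,5,6}
  0: ✓
  1: ✓
  2: ✓
  3: ✓
  5: ✓
  6: ✓

Answer: INVARIANT HOLDS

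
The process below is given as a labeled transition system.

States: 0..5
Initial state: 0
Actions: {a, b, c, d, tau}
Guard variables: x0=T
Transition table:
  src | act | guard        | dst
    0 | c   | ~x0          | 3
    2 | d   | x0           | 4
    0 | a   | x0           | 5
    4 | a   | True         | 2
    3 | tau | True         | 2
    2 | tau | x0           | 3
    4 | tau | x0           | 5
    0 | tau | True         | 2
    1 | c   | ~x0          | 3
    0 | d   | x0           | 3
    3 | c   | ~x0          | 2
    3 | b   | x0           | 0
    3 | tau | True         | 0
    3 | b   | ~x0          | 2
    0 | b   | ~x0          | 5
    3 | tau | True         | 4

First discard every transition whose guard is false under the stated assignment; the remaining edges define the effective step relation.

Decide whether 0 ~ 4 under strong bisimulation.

Compute ~ classes (split until stable):
  π0 = {{0,1,2,3,4,5}}
  π1 = {{0},{1,5},{2},{3},{4}}
stable after 2 split(s): 5 block(s)
0∈{0}, 4∈{4}

Answer: NOT BISIMILAR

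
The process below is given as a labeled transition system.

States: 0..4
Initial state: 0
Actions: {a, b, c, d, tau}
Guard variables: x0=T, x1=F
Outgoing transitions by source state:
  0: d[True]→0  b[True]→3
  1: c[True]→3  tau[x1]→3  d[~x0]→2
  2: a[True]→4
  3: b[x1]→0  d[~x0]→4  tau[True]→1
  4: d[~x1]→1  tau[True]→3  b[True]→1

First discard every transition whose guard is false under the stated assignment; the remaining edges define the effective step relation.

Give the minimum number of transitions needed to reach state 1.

BFS to 1:
  L0 = {0}
  L1 = {3}
  L2 = {1}
1 enters at depth 2; path b·tau

Answer: 2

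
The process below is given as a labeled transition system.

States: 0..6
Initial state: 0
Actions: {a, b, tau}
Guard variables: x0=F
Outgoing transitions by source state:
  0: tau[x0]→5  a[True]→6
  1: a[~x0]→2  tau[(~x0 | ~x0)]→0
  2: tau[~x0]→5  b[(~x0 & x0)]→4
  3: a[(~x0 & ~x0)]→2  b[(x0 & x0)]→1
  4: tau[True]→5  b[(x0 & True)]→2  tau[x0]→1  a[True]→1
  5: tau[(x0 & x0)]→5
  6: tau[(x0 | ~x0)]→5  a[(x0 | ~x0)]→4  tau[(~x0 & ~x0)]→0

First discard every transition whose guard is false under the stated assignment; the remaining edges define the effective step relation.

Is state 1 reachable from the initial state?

Guard filter leaves 10 enabled edge(s).
L0 = {0}
L1 = {6}  total {0,6}
L2 = {4,5}  total {0,4,5,6}
L3 = {1}  total {0,1,4,5,6}
L4 = {2}  total {0,1,2,4,5,6}
Reach set: {0,1,2,4,5,6}
Path to 1: a·a·a

Answer: REACHABLE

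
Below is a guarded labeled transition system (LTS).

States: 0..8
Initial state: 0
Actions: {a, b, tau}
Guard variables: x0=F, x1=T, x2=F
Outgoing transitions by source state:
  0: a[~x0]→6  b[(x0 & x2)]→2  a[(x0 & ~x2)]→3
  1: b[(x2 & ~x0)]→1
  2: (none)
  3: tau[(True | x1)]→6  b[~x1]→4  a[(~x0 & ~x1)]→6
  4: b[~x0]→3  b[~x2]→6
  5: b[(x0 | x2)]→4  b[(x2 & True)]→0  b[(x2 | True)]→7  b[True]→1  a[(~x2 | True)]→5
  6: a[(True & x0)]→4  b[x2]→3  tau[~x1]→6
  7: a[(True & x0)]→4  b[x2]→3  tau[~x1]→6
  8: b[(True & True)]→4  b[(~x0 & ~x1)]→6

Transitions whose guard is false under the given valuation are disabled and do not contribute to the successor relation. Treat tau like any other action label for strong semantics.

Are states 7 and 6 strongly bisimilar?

Answer: BISIMILAR

Trace:
Refine partition for ~:
  π0 = {{0,1,2,3,4,5,6,7,8}}
  π1 = {{0},{1,2,6,7},{3},{4,8},{5}}
  π2 = {{0},{1,2,6,7},{3},{4},{5},{8}}
6 equivalence class(es) (converged in 3)
[7]={1,2,6,7}  [6]={1,2,6,7}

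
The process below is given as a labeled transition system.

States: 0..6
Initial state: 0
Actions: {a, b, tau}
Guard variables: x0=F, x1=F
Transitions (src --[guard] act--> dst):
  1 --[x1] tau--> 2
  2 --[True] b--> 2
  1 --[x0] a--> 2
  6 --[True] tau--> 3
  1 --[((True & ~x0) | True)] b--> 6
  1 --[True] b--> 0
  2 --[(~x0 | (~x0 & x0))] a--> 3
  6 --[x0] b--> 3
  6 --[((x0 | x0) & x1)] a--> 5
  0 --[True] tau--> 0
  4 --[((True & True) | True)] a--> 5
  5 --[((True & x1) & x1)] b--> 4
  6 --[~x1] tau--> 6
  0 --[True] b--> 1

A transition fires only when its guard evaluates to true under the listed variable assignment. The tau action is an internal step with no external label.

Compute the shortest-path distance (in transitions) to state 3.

Breadth-first toward 3:
  Layer 0: {0}
  Layer 1: {1}
  Layer 2: {6}
  Layer 3: {3}
depth(3)=3, e.g. b·b·tau

Answer: 3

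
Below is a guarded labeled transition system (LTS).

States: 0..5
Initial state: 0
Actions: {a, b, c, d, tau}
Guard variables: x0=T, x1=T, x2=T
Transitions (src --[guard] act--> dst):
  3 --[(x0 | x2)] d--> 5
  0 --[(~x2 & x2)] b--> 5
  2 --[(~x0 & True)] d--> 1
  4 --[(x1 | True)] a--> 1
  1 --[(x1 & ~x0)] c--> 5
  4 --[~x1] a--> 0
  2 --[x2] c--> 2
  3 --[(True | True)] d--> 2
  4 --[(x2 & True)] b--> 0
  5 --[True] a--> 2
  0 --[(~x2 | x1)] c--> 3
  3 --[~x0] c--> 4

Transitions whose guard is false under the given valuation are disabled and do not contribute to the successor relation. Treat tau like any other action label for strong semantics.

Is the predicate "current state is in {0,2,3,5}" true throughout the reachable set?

Answer: INVARIANT HOLDS

Analysis:
Inv-set: {0,2,3,5}
R = {0,2,3,5}
  0: ✓
  2: ✓
  3: ✓
  5: ✓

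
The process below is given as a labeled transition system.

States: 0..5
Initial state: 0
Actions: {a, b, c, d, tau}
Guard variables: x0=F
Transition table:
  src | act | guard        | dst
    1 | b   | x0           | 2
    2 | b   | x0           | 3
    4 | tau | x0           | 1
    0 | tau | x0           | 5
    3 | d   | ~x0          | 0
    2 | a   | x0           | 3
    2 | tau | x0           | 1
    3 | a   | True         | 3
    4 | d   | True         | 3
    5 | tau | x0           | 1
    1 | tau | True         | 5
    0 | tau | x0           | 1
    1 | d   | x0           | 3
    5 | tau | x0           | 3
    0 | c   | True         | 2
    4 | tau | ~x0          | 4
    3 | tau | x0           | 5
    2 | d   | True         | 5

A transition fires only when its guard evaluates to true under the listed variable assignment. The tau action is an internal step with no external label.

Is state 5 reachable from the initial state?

Answer: REACHABLE

Trace:
Guard filter leaves 7 enabled edge(s).
Layer 0: {0}
Layer 1: {2}  now seen {0,2}
Layer 2: {5}  now seen {0,2,5}
Reach set: {0,2,5}
witness 5: c·d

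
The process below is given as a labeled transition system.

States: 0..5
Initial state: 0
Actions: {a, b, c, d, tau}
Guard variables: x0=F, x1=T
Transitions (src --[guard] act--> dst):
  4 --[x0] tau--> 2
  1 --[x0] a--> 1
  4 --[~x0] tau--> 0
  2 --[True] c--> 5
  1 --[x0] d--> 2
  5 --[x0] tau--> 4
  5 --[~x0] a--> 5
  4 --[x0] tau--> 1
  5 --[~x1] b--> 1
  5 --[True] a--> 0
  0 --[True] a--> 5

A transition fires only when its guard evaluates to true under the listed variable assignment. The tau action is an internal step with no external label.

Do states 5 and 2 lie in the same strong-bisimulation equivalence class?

Bisimulation quotient by refinement:
  π0 = {{0,1,2,3,4,5}}
  π1 = {{0,5},{1,3},{2},{4}}
stable after 2 split(s): 4 block(s)
class of 5: {0,5}; class of 2: {2}

Answer: NOT BISIMILAR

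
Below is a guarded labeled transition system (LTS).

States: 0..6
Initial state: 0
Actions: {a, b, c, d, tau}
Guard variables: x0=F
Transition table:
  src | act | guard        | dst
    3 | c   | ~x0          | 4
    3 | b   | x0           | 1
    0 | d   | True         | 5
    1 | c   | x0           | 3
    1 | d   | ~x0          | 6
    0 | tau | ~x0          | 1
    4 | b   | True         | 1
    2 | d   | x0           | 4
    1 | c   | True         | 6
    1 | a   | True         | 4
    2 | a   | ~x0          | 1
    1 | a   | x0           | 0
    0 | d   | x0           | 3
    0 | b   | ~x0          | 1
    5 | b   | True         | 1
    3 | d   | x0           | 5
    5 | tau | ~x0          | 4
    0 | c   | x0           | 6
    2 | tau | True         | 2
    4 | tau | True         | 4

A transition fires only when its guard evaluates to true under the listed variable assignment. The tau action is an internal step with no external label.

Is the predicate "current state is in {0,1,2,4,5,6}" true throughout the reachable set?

Inv-set: {0,1,2,4,5,6}
Reachable = {0,1,4,5,6}
  0: ok
  1: ok
  4: ok
  5: ok
  6: ok

Answer: INVARIANT HOLDS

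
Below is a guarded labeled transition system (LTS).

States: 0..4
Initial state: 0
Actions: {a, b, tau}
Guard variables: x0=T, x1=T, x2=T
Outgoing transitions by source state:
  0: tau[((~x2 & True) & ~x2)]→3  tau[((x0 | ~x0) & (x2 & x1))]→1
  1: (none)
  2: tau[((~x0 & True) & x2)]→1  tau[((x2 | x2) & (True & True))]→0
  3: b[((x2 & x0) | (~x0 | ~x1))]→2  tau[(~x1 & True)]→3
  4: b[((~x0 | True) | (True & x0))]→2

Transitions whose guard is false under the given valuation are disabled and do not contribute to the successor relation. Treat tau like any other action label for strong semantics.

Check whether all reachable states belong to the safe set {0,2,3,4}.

Answer: INVARIANT VIOLATED at state 1

Trace:
Allowed set {0,2,3,4}
Reachable = {0,1}
  0: safe
  1: VIOLATES
reach 1 via tau — violates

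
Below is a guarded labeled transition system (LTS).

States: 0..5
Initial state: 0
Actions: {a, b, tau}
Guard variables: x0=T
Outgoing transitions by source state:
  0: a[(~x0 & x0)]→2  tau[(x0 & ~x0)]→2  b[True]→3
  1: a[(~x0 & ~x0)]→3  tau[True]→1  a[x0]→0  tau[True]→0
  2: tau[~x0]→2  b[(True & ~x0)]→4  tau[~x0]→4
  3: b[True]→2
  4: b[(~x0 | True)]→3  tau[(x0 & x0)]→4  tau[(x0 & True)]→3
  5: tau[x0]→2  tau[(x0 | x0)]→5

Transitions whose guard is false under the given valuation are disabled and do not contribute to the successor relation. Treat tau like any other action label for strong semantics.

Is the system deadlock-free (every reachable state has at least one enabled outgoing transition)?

Answer: DEADLOCK at state 2

Analysis:
R = {0,2,3}
  0: b→3  [deg 1]
  2: ∅  [no exit]
  3: b→2  [deg 1]
witness 2: b·b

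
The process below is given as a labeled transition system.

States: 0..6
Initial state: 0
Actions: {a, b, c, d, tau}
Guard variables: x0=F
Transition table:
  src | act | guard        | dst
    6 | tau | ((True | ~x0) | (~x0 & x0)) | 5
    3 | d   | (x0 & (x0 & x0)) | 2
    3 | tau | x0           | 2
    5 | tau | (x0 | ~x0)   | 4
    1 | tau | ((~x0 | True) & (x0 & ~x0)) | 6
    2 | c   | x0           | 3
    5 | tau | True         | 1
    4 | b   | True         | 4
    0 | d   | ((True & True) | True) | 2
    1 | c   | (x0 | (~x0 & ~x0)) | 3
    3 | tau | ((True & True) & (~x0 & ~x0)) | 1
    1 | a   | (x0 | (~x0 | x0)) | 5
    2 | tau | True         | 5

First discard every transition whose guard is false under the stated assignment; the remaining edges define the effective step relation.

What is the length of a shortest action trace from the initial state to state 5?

Answer: 2

Trace:
Layered search for 5:
  L0 = {0}
  L1 = {2}
  L2 = {5}
first hit 5 at d=2 via d·tau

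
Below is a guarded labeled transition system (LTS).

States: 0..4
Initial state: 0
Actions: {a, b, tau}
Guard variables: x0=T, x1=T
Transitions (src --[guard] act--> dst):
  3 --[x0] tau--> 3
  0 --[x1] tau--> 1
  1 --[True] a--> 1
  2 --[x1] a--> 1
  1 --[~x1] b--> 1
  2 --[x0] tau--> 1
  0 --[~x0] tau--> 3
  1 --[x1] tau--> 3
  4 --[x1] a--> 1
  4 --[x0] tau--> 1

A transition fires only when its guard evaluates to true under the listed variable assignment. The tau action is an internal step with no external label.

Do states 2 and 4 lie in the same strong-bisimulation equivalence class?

Answer: BISIMILAR

Working:
Refine partition for ~:
  π0 = {{0,1,2,3,4}}
  π1 = {{0,3},{1,2,4}}
  π2 = {{0},{1},{2,4},{3}}
Fixed point at round 3; 4 class(es).
[2]={2,4}  [4]={2,4}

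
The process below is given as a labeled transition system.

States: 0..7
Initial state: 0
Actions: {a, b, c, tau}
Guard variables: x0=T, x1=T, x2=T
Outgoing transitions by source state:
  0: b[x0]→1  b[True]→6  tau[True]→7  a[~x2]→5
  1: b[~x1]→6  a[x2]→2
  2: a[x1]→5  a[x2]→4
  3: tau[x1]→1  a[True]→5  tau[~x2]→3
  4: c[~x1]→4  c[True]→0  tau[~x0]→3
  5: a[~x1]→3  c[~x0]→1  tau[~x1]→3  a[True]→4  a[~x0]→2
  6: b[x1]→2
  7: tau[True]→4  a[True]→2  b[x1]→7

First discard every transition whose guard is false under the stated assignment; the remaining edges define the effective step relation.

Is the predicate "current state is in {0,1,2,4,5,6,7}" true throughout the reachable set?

Allowed set {0,1,2,4,5,6,7}
R = {0,1,2,4,5,6,7}
  0: ✓
  1: ✓
  2: ✓
  4: ✓
  5: ✓
  6: ✓
  7: ✓

Answer: INVARIANT HOLDS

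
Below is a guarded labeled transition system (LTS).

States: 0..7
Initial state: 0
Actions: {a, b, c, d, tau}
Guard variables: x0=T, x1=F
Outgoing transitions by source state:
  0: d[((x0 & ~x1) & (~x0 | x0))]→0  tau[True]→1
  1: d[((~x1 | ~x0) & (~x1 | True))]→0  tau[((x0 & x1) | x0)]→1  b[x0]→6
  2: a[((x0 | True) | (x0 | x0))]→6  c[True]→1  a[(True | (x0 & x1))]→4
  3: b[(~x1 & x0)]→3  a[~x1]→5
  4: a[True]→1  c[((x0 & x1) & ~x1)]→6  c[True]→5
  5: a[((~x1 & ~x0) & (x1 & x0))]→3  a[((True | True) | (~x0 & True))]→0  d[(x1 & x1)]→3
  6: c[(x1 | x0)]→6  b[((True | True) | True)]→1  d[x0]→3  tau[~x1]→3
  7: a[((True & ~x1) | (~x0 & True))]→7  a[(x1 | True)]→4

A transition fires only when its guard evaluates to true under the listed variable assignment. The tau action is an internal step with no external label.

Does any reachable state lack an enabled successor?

Answer: DEADLOCK-FREE

Working:
R = {0,1,3,5,6}
  0: d→0  tau→1  [2 out]
  1: b→6  d→0  tau→1  [3 out]
  3: a→5  b→3  [2 out]
  5: a→0  [1 out]
  6: b→1  c→6  d→3  tau→3  [4 out]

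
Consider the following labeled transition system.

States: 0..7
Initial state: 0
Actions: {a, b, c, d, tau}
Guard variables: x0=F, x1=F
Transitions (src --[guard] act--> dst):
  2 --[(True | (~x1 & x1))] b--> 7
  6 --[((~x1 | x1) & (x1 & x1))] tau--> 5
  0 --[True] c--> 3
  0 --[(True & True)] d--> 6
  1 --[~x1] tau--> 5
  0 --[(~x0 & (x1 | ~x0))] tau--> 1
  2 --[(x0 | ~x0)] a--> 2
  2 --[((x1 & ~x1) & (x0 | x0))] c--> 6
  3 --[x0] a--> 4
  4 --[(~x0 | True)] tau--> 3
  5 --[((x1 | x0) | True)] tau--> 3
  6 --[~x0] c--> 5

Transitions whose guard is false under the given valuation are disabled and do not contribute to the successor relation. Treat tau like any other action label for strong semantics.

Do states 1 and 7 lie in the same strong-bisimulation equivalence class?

Bisimulation quotient by refinement:
  π0 = {{0,1,2,3,4,5,6,7}}
  π1 = {{0},{1,4,5},{2},{3,7},{6}}
  π2 = {{0},{1},{2},{3,7},{4,5},{6}}
6 equivalence class(es) (converged in 3)
[1]={1}  [7]={3,7}

Answer: NOT BISIMILAR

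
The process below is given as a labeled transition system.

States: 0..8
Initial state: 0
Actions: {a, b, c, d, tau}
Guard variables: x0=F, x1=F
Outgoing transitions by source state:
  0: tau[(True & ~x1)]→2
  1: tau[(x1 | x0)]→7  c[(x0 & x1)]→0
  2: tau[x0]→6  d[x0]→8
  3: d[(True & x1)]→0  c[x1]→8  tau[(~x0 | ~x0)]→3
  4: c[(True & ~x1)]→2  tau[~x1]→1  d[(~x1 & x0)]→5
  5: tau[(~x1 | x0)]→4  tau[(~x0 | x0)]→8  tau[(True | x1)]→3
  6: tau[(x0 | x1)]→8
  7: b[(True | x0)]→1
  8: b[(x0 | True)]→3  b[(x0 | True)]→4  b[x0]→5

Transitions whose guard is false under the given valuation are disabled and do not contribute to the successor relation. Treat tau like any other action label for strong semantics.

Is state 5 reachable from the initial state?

Answer: UNREACHABLE

Trace:
10 transition(s) survive guard evaluation.
depth 0: {0}
depth 1: {2}  now seen {0,2}
Reachable = {0,2}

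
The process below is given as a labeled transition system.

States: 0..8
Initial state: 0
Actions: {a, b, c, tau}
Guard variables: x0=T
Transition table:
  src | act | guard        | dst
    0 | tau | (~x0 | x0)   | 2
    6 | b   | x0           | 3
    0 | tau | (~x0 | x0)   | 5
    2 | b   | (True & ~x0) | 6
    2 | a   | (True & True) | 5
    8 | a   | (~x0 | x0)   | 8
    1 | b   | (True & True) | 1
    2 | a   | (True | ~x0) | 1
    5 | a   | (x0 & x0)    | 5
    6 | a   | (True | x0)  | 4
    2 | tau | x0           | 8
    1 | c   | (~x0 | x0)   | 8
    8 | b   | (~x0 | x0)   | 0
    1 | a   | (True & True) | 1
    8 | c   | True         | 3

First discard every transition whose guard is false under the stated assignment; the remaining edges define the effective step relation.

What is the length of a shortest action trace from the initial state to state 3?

Answer: 3

Working:
BFS to 3:
  Layer 0: {0}
  Layer 1: {2,5}
  Layer 2: {1,8}
  Layer 3: {3}
first hit 3 at d=3 via tau·tau·c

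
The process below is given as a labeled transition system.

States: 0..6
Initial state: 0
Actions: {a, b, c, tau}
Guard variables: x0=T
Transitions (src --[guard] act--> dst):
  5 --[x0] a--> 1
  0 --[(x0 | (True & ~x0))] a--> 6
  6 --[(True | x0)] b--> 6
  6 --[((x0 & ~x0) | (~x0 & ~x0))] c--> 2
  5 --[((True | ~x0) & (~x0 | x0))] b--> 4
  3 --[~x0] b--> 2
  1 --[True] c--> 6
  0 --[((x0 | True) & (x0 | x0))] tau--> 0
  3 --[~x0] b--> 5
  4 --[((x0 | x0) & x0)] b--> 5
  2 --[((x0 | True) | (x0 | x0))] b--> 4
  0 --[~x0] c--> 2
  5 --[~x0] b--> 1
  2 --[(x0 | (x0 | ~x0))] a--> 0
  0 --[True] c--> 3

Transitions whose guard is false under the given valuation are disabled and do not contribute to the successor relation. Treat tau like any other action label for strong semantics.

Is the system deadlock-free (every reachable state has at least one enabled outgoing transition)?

Reach set: {0,3,6}
  0: a→6  c→3  tau→0  [deg 3]
  3: ∅  [STUCK]
  6: b→6  [deg 1]
witness 3: c

Answer: DEADLOCK at state 3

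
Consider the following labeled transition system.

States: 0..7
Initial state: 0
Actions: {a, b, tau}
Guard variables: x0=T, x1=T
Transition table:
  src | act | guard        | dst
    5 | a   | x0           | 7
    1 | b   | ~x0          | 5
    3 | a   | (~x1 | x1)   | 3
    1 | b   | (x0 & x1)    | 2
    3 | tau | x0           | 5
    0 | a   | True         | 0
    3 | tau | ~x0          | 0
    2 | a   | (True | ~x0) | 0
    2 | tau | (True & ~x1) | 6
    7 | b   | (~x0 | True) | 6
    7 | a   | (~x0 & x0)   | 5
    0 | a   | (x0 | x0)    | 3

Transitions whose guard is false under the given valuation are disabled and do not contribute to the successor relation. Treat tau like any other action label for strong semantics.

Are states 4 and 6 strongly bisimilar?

Bisimulation quotient by refinement:
  round 0: {{0,1,2,3,4,5,6,7}}
  round 1: {{0,2,5},{1,7},{3},{4,6}}
  round 2: {{0},{1},{2},{3},{4,6},{5},{7}}
7 equivalence class(es) (converged in 3)
[4]={4,6}  [6]={4,6}

Answer: BISIMILAR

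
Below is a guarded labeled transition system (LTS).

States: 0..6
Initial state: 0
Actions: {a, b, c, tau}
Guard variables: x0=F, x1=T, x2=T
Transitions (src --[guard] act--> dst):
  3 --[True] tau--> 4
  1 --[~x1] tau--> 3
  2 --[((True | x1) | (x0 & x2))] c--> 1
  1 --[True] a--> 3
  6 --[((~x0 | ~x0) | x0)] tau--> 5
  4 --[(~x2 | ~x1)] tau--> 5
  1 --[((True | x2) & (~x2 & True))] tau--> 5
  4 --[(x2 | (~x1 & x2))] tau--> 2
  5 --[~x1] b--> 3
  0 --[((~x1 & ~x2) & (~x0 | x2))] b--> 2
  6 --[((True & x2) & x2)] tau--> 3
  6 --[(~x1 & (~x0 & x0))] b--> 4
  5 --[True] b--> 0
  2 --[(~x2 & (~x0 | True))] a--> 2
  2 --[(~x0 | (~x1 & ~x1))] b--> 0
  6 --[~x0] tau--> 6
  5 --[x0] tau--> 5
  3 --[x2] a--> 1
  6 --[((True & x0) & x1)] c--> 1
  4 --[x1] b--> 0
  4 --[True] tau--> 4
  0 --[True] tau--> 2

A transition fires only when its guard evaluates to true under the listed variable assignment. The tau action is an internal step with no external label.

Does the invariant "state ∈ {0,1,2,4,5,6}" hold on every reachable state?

Safe = {0,1,2,4,5,6}
Reachable = {0,1,2,3,4}
  0: safe
  1: safe
  2: safe
  3: VIOLATES
  4: safe
reach 3 via tau·c·a — violates

Answer: INVARIANT VIOLATED at state 3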